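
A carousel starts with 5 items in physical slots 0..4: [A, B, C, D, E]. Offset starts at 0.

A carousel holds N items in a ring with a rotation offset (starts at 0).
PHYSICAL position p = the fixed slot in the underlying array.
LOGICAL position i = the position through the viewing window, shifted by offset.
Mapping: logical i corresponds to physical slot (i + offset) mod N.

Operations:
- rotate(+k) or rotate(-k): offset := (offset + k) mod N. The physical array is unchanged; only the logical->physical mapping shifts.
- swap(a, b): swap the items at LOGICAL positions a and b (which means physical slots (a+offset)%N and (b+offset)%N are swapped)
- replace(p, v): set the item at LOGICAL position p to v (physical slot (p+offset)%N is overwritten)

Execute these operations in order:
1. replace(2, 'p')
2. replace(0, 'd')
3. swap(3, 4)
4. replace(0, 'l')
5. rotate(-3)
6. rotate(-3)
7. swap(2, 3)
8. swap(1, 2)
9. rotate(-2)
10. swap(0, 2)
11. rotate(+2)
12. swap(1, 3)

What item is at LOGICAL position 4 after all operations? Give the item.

Answer: E

Derivation:
After op 1 (replace(2, 'p')): offset=0, physical=[A,B,p,D,E], logical=[A,B,p,D,E]
After op 2 (replace(0, 'd')): offset=0, physical=[d,B,p,D,E], logical=[d,B,p,D,E]
After op 3 (swap(3, 4)): offset=0, physical=[d,B,p,E,D], logical=[d,B,p,E,D]
After op 4 (replace(0, 'l')): offset=0, physical=[l,B,p,E,D], logical=[l,B,p,E,D]
After op 5 (rotate(-3)): offset=2, physical=[l,B,p,E,D], logical=[p,E,D,l,B]
After op 6 (rotate(-3)): offset=4, physical=[l,B,p,E,D], logical=[D,l,B,p,E]
After op 7 (swap(2, 3)): offset=4, physical=[l,p,B,E,D], logical=[D,l,p,B,E]
After op 8 (swap(1, 2)): offset=4, physical=[p,l,B,E,D], logical=[D,p,l,B,E]
After op 9 (rotate(-2)): offset=2, physical=[p,l,B,E,D], logical=[B,E,D,p,l]
After op 10 (swap(0, 2)): offset=2, physical=[p,l,D,E,B], logical=[D,E,B,p,l]
After op 11 (rotate(+2)): offset=4, physical=[p,l,D,E,B], logical=[B,p,l,D,E]
After op 12 (swap(1, 3)): offset=4, physical=[D,l,p,E,B], logical=[B,D,l,p,E]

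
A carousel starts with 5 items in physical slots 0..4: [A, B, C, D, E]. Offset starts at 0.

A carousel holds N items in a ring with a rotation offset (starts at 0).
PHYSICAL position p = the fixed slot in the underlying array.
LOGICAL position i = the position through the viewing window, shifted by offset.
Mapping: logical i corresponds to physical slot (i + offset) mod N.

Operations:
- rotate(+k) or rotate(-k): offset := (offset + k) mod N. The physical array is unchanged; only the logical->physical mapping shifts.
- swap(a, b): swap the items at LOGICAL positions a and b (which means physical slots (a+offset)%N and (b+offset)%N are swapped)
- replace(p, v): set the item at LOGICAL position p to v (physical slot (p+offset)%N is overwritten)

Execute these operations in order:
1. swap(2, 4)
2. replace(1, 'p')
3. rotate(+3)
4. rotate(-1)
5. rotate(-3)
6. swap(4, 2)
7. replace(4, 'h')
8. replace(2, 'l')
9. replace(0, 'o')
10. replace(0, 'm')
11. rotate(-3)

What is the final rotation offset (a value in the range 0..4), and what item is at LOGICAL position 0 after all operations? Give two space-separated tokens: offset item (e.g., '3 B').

After op 1 (swap(2, 4)): offset=0, physical=[A,B,E,D,C], logical=[A,B,E,D,C]
After op 2 (replace(1, 'p')): offset=0, physical=[A,p,E,D,C], logical=[A,p,E,D,C]
After op 3 (rotate(+3)): offset=3, physical=[A,p,E,D,C], logical=[D,C,A,p,E]
After op 4 (rotate(-1)): offset=2, physical=[A,p,E,D,C], logical=[E,D,C,A,p]
After op 5 (rotate(-3)): offset=4, physical=[A,p,E,D,C], logical=[C,A,p,E,D]
After op 6 (swap(4, 2)): offset=4, physical=[A,D,E,p,C], logical=[C,A,D,E,p]
After op 7 (replace(4, 'h')): offset=4, physical=[A,D,E,h,C], logical=[C,A,D,E,h]
After op 8 (replace(2, 'l')): offset=4, physical=[A,l,E,h,C], logical=[C,A,l,E,h]
After op 9 (replace(0, 'o')): offset=4, physical=[A,l,E,h,o], logical=[o,A,l,E,h]
After op 10 (replace(0, 'm')): offset=4, physical=[A,l,E,h,m], logical=[m,A,l,E,h]
After op 11 (rotate(-3)): offset=1, physical=[A,l,E,h,m], logical=[l,E,h,m,A]

Answer: 1 l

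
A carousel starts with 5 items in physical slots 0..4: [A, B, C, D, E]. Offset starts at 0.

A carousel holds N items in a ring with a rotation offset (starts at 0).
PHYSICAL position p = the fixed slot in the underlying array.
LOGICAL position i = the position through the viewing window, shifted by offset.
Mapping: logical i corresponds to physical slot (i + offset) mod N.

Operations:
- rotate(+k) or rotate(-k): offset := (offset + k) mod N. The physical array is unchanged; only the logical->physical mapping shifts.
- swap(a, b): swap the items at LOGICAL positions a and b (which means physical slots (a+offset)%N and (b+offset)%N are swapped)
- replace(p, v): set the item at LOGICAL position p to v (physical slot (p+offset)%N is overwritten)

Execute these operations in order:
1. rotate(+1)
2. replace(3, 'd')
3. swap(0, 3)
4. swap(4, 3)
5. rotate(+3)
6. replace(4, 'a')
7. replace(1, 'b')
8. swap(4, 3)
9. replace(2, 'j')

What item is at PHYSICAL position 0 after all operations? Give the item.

After op 1 (rotate(+1)): offset=1, physical=[A,B,C,D,E], logical=[B,C,D,E,A]
After op 2 (replace(3, 'd')): offset=1, physical=[A,B,C,D,d], logical=[B,C,D,d,A]
After op 3 (swap(0, 3)): offset=1, physical=[A,d,C,D,B], logical=[d,C,D,B,A]
After op 4 (swap(4, 3)): offset=1, physical=[B,d,C,D,A], logical=[d,C,D,A,B]
After op 5 (rotate(+3)): offset=4, physical=[B,d,C,D,A], logical=[A,B,d,C,D]
After op 6 (replace(4, 'a')): offset=4, physical=[B,d,C,a,A], logical=[A,B,d,C,a]
After op 7 (replace(1, 'b')): offset=4, physical=[b,d,C,a,A], logical=[A,b,d,C,a]
After op 8 (swap(4, 3)): offset=4, physical=[b,d,a,C,A], logical=[A,b,d,a,C]
After op 9 (replace(2, 'j')): offset=4, physical=[b,j,a,C,A], logical=[A,b,j,a,C]

Answer: b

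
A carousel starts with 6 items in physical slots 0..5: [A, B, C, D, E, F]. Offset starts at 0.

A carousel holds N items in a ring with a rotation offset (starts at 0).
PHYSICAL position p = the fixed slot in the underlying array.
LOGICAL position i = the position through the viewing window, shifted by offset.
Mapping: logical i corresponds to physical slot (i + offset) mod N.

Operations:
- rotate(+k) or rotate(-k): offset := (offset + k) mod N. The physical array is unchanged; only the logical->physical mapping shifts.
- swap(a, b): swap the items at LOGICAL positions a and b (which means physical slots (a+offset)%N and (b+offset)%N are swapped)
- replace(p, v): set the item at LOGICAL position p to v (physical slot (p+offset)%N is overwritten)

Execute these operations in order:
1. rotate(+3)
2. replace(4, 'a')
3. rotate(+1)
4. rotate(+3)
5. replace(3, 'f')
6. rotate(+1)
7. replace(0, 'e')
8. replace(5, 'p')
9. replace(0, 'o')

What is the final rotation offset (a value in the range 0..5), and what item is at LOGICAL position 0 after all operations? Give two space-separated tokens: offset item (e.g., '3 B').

After op 1 (rotate(+3)): offset=3, physical=[A,B,C,D,E,F], logical=[D,E,F,A,B,C]
After op 2 (replace(4, 'a')): offset=3, physical=[A,a,C,D,E,F], logical=[D,E,F,A,a,C]
After op 3 (rotate(+1)): offset=4, physical=[A,a,C,D,E,F], logical=[E,F,A,a,C,D]
After op 4 (rotate(+3)): offset=1, physical=[A,a,C,D,E,F], logical=[a,C,D,E,F,A]
After op 5 (replace(3, 'f')): offset=1, physical=[A,a,C,D,f,F], logical=[a,C,D,f,F,A]
After op 6 (rotate(+1)): offset=2, physical=[A,a,C,D,f,F], logical=[C,D,f,F,A,a]
After op 7 (replace(0, 'e')): offset=2, physical=[A,a,e,D,f,F], logical=[e,D,f,F,A,a]
After op 8 (replace(5, 'p')): offset=2, physical=[A,p,e,D,f,F], logical=[e,D,f,F,A,p]
After op 9 (replace(0, 'o')): offset=2, physical=[A,p,o,D,f,F], logical=[o,D,f,F,A,p]

Answer: 2 o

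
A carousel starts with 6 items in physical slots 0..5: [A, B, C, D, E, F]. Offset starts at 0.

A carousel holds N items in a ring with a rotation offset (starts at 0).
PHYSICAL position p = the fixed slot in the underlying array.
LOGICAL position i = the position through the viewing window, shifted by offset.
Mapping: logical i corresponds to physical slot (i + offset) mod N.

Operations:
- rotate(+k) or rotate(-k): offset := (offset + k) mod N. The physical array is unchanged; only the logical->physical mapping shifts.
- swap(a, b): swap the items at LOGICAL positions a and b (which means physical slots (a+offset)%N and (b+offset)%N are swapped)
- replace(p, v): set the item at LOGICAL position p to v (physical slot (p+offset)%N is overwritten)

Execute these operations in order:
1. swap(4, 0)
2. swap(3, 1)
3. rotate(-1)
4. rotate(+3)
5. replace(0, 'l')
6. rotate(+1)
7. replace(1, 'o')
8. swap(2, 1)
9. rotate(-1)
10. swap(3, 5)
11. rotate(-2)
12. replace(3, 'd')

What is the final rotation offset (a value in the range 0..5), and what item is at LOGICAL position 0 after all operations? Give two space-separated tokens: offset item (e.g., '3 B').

Answer: 0 E

Derivation:
After op 1 (swap(4, 0)): offset=0, physical=[E,B,C,D,A,F], logical=[E,B,C,D,A,F]
After op 2 (swap(3, 1)): offset=0, physical=[E,D,C,B,A,F], logical=[E,D,C,B,A,F]
After op 3 (rotate(-1)): offset=5, physical=[E,D,C,B,A,F], logical=[F,E,D,C,B,A]
After op 4 (rotate(+3)): offset=2, physical=[E,D,C,B,A,F], logical=[C,B,A,F,E,D]
After op 5 (replace(0, 'l')): offset=2, physical=[E,D,l,B,A,F], logical=[l,B,A,F,E,D]
After op 6 (rotate(+1)): offset=3, physical=[E,D,l,B,A,F], logical=[B,A,F,E,D,l]
After op 7 (replace(1, 'o')): offset=3, physical=[E,D,l,B,o,F], logical=[B,o,F,E,D,l]
After op 8 (swap(2, 1)): offset=3, physical=[E,D,l,B,F,o], logical=[B,F,o,E,D,l]
After op 9 (rotate(-1)): offset=2, physical=[E,D,l,B,F,o], logical=[l,B,F,o,E,D]
After op 10 (swap(3, 5)): offset=2, physical=[E,o,l,B,F,D], logical=[l,B,F,D,E,o]
After op 11 (rotate(-2)): offset=0, physical=[E,o,l,B,F,D], logical=[E,o,l,B,F,D]
After op 12 (replace(3, 'd')): offset=0, physical=[E,o,l,d,F,D], logical=[E,o,l,d,F,D]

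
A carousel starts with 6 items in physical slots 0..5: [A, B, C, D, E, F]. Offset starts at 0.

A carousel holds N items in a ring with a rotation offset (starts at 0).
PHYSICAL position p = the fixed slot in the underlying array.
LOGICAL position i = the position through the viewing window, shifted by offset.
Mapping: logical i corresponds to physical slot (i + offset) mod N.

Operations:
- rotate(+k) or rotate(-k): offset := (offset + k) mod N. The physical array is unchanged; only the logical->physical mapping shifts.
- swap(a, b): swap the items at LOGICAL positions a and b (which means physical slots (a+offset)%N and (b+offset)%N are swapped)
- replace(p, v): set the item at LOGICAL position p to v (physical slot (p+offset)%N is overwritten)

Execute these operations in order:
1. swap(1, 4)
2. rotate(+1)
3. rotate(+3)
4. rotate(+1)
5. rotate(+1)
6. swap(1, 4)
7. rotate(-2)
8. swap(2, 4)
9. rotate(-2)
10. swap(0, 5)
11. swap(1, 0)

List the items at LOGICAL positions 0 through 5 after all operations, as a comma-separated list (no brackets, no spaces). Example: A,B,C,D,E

Answer: D,B,E,F,C,A

Derivation:
After op 1 (swap(1, 4)): offset=0, physical=[A,E,C,D,B,F], logical=[A,E,C,D,B,F]
After op 2 (rotate(+1)): offset=1, physical=[A,E,C,D,B,F], logical=[E,C,D,B,F,A]
After op 3 (rotate(+3)): offset=4, physical=[A,E,C,D,B,F], logical=[B,F,A,E,C,D]
After op 4 (rotate(+1)): offset=5, physical=[A,E,C,D,B,F], logical=[F,A,E,C,D,B]
After op 5 (rotate(+1)): offset=0, physical=[A,E,C,D,B,F], logical=[A,E,C,D,B,F]
After op 6 (swap(1, 4)): offset=0, physical=[A,B,C,D,E,F], logical=[A,B,C,D,E,F]
After op 7 (rotate(-2)): offset=4, physical=[A,B,C,D,E,F], logical=[E,F,A,B,C,D]
After op 8 (swap(2, 4)): offset=4, physical=[C,B,A,D,E,F], logical=[E,F,C,B,A,D]
After op 9 (rotate(-2)): offset=2, physical=[C,B,A,D,E,F], logical=[A,D,E,F,C,B]
After op 10 (swap(0, 5)): offset=2, physical=[C,A,B,D,E,F], logical=[B,D,E,F,C,A]
After op 11 (swap(1, 0)): offset=2, physical=[C,A,D,B,E,F], logical=[D,B,E,F,C,A]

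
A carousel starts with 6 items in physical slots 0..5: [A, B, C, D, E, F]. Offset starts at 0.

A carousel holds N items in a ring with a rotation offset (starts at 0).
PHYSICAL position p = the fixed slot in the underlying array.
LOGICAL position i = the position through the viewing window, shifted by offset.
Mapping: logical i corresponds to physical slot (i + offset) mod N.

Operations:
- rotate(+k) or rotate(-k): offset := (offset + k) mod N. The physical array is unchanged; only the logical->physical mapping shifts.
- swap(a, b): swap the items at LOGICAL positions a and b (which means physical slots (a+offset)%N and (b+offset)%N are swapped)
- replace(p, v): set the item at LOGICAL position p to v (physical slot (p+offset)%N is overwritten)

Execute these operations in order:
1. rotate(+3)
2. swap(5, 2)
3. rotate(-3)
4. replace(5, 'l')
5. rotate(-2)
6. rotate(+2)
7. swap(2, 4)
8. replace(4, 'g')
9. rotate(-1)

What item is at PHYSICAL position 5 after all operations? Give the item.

Answer: l

Derivation:
After op 1 (rotate(+3)): offset=3, physical=[A,B,C,D,E,F], logical=[D,E,F,A,B,C]
After op 2 (swap(5, 2)): offset=3, physical=[A,B,F,D,E,C], logical=[D,E,C,A,B,F]
After op 3 (rotate(-3)): offset=0, physical=[A,B,F,D,E,C], logical=[A,B,F,D,E,C]
After op 4 (replace(5, 'l')): offset=0, physical=[A,B,F,D,E,l], logical=[A,B,F,D,E,l]
After op 5 (rotate(-2)): offset=4, physical=[A,B,F,D,E,l], logical=[E,l,A,B,F,D]
After op 6 (rotate(+2)): offset=0, physical=[A,B,F,D,E,l], logical=[A,B,F,D,E,l]
After op 7 (swap(2, 4)): offset=0, physical=[A,B,E,D,F,l], logical=[A,B,E,D,F,l]
After op 8 (replace(4, 'g')): offset=0, physical=[A,B,E,D,g,l], logical=[A,B,E,D,g,l]
After op 9 (rotate(-1)): offset=5, physical=[A,B,E,D,g,l], logical=[l,A,B,E,D,g]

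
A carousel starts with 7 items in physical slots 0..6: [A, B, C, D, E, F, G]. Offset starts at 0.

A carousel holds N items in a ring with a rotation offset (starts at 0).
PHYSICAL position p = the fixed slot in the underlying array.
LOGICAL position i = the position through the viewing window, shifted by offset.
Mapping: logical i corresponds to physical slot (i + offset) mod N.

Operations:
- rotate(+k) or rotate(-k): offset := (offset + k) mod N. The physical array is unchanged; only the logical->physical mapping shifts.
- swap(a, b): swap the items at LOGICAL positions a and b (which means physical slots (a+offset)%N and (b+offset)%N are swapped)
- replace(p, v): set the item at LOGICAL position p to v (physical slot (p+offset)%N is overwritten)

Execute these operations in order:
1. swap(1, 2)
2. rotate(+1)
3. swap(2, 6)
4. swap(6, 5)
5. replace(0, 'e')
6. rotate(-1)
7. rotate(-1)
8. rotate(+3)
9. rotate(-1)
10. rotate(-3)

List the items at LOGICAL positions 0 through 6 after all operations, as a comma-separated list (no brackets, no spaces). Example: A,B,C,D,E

Answer: F,D,G,e,B,A,E

Derivation:
After op 1 (swap(1, 2)): offset=0, physical=[A,C,B,D,E,F,G], logical=[A,C,B,D,E,F,G]
After op 2 (rotate(+1)): offset=1, physical=[A,C,B,D,E,F,G], logical=[C,B,D,E,F,G,A]
After op 3 (swap(2, 6)): offset=1, physical=[D,C,B,A,E,F,G], logical=[C,B,A,E,F,G,D]
After op 4 (swap(6, 5)): offset=1, physical=[G,C,B,A,E,F,D], logical=[C,B,A,E,F,D,G]
After op 5 (replace(0, 'e')): offset=1, physical=[G,e,B,A,E,F,D], logical=[e,B,A,E,F,D,G]
After op 6 (rotate(-1)): offset=0, physical=[G,e,B,A,E,F,D], logical=[G,e,B,A,E,F,D]
After op 7 (rotate(-1)): offset=6, physical=[G,e,B,A,E,F,D], logical=[D,G,e,B,A,E,F]
After op 8 (rotate(+3)): offset=2, physical=[G,e,B,A,E,F,D], logical=[B,A,E,F,D,G,e]
After op 9 (rotate(-1)): offset=1, physical=[G,e,B,A,E,F,D], logical=[e,B,A,E,F,D,G]
After op 10 (rotate(-3)): offset=5, physical=[G,e,B,A,E,F,D], logical=[F,D,G,e,B,A,E]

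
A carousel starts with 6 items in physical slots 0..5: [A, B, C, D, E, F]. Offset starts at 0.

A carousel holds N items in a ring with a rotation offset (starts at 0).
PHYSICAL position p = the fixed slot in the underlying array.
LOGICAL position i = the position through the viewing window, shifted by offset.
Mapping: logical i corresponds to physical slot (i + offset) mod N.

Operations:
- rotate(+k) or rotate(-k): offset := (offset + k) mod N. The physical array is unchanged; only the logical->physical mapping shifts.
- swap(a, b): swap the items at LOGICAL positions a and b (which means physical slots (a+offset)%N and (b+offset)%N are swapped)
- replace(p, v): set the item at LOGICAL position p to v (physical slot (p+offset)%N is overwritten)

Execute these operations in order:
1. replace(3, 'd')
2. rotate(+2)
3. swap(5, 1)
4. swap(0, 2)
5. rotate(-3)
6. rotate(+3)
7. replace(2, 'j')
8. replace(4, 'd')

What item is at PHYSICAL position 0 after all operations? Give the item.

After op 1 (replace(3, 'd')): offset=0, physical=[A,B,C,d,E,F], logical=[A,B,C,d,E,F]
After op 2 (rotate(+2)): offset=2, physical=[A,B,C,d,E,F], logical=[C,d,E,F,A,B]
After op 3 (swap(5, 1)): offset=2, physical=[A,d,C,B,E,F], logical=[C,B,E,F,A,d]
After op 4 (swap(0, 2)): offset=2, physical=[A,d,E,B,C,F], logical=[E,B,C,F,A,d]
After op 5 (rotate(-3)): offset=5, physical=[A,d,E,B,C,F], logical=[F,A,d,E,B,C]
After op 6 (rotate(+3)): offset=2, physical=[A,d,E,B,C,F], logical=[E,B,C,F,A,d]
After op 7 (replace(2, 'j')): offset=2, physical=[A,d,E,B,j,F], logical=[E,B,j,F,A,d]
After op 8 (replace(4, 'd')): offset=2, physical=[d,d,E,B,j,F], logical=[E,B,j,F,d,d]

Answer: d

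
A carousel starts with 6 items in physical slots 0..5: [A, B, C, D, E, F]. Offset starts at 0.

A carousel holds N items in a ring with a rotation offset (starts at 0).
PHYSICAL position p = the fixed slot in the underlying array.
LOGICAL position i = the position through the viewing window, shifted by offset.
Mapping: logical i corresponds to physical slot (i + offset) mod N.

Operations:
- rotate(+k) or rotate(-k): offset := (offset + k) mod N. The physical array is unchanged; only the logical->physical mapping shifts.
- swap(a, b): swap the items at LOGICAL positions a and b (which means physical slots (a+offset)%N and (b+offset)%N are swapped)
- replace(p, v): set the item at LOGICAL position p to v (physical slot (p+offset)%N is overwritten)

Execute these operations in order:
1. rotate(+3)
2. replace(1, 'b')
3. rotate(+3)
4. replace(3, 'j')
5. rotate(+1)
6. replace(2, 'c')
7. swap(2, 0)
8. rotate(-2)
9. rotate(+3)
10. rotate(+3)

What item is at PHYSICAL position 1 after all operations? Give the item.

After op 1 (rotate(+3)): offset=3, physical=[A,B,C,D,E,F], logical=[D,E,F,A,B,C]
After op 2 (replace(1, 'b')): offset=3, physical=[A,B,C,D,b,F], logical=[D,b,F,A,B,C]
After op 3 (rotate(+3)): offset=0, physical=[A,B,C,D,b,F], logical=[A,B,C,D,b,F]
After op 4 (replace(3, 'j')): offset=0, physical=[A,B,C,j,b,F], logical=[A,B,C,j,b,F]
After op 5 (rotate(+1)): offset=1, physical=[A,B,C,j,b,F], logical=[B,C,j,b,F,A]
After op 6 (replace(2, 'c')): offset=1, physical=[A,B,C,c,b,F], logical=[B,C,c,b,F,A]
After op 7 (swap(2, 0)): offset=1, physical=[A,c,C,B,b,F], logical=[c,C,B,b,F,A]
After op 8 (rotate(-2)): offset=5, physical=[A,c,C,B,b,F], logical=[F,A,c,C,B,b]
After op 9 (rotate(+3)): offset=2, physical=[A,c,C,B,b,F], logical=[C,B,b,F,A,c]
After op 10 (rotate(+3)): offset=5, physical=[A,c,C,B,b,F], logical=[F,A,c,C,B,b]

Answer: c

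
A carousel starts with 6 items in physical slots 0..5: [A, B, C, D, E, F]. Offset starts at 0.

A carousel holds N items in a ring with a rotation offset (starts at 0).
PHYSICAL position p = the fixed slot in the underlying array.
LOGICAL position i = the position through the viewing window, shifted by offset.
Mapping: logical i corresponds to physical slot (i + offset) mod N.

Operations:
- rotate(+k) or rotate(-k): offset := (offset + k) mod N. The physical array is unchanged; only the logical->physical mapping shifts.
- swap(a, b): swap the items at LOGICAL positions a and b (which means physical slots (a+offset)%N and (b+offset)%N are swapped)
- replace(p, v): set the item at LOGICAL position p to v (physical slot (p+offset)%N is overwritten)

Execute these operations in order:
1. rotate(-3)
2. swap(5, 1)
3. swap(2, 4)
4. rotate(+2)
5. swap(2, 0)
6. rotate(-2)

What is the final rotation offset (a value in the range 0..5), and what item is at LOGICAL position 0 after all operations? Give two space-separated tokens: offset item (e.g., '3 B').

After op 1 (rotate(-3)): offset=3, physical=[A,B,C,D,E,F], logical=[D,E,F,A,B,C]
After op 2 (swap(5, 1)): offset=3, physical=[A,B,E,D,C,F], logical=[D,C,F,A,B,E]
After op 3 (swap(2, 4)): offset=3, physical=[A,F,E,D,C,B], logical=[D,C,B,A,F,E]
After op 4 (rotate(+2)): offset=5, physical=[A,F,E,D,C,B], logical=[B,A,F,E,D,C]
After op 5 (swap(2, 0)): offset=5, physical=[A,B,E,D,C,F], logical=[F,A,B,E,D,C]
After op 6 (rotate(-2)): offset=3, physical=[A,B,E,D,C,F], logical=[D,C,F,A,B,E]

Answer: 3 D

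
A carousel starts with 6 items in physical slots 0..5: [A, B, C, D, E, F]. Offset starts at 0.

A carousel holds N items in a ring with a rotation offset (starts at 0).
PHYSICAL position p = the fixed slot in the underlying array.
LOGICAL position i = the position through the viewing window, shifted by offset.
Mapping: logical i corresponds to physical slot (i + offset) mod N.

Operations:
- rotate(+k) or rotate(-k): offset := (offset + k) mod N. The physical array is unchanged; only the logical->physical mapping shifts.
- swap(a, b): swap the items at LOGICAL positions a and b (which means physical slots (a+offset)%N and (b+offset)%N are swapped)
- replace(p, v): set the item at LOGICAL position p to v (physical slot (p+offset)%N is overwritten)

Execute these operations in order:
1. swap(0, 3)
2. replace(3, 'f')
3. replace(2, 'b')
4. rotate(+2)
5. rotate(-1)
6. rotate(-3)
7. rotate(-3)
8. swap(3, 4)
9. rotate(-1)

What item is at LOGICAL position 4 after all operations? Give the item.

Answer: F

Derivation:
After op 1 (swap(0, 3)): offset=0, physical=[D,B,C,A,E,F], logical=[D,B,C,A,E,F]
After op 2 (replace(3, 'f')): offset=0, physical=[D,B,C,f,E,F], logical=[D,B,C,f,E,F]
After op 3 (replace(2, 'b')): offset=0, physical=[D,B,b,f,E,F], logical=[D,B,b,f,E,F]
After op 4 (rotate(+2)): offset=2, physical=[D,B,b,f,E,F], logical=[b,f,E,F,D,B]
After op 5 (rotate(-1)): offset=1, physical=[D,B,b,f,E,F], logical=[B,b,f,E,F,D]
After op 6 (rotate(-3)): offset=4, physical=[D,B,b,f,E,F], logical=[E,F,D,B,b,f]
After op 7 (rotate(-3)): offset=1, physical=[D,B,b,f,E,F], logical=[B,b,f,E,F,D]
After op 8 (swap(3, 4)): offset=1, physical=[D,B,b,f,F,E], logical=[B,b,f,F,E,D]
After op 9 (rotate(-1)): offset=0, physical=[D,B,b,f,F,E], logical=[D,B,b,f,F,E]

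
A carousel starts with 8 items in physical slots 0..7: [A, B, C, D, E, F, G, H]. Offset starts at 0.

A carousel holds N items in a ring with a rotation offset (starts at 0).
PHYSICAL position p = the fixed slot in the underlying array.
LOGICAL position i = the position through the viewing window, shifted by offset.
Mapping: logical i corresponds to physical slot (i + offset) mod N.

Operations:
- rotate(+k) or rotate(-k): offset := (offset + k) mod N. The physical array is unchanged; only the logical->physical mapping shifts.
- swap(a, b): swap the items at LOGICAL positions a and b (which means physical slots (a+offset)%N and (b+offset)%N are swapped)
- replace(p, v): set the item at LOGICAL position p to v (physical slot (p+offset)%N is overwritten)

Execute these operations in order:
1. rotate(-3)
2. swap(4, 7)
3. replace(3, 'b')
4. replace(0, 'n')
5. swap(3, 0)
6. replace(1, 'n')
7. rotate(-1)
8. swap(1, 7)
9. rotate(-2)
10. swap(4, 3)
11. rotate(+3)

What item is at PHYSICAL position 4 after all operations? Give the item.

After op 1 (rotate(-3)): offset=5, physical=[A,B,C,D,E,F,G,H], logical=[F,G,H,A,B,C,D,E]
After op 2 (swap(4, 7)): offset=5, physical=[A,E,C,D,B,F,G,H], logical=[F,G,H,A,E,C,D,B]
After op 3 (replace(3, 'b')): offset=5, physical=[b,E,C,D,B,F,G,H], logical=[F,G,H,b,E,C,D,B]
After op 4 (replace(0, 'n')): offset=5, physical=[b,E,C,D,B,n,G,H], logical=[n,G,H,b,E,C,D,B]
After op 5 (swap(3, 0)): offset=5, physical=[n,E,C,D,B,b,G,H], logical=[b,G,H,n,E,C,D,B]
After op 6 (replace(1, 'n')): offset=5, physical=[n,E,C,D,B,b,n,H], logical=[b,n,H,n,E,C,D,B]
After op 7 (rotate(-1)): offset=4, physical=[n,E,C,D,B,b,n,H], logical=[B,b,n,H,n,E,C,D]
After op 8 (swap(1, 7)): offset=4, physical=[n,E,C,b,B,D,n,H], logical=[B,D,n,H,n,E,C,b]
After op 9 (rotate(-2)): offset=2, physical=[n,E,C,b,B,D,n,H], logical=[C,b,B,D,n,H,n,E]
After op 10 (swap(4, 3)): offset=2, physical=[n,E,C,b,B,n,D,H], logical=[C,b,B,n,D,H,n,E]
After op 11 (rotate(+3)): offset=5, physical=[n,E,C,b,B,n,D,H], logical=[n,D,H,n,E,C,b,B]

Answer: B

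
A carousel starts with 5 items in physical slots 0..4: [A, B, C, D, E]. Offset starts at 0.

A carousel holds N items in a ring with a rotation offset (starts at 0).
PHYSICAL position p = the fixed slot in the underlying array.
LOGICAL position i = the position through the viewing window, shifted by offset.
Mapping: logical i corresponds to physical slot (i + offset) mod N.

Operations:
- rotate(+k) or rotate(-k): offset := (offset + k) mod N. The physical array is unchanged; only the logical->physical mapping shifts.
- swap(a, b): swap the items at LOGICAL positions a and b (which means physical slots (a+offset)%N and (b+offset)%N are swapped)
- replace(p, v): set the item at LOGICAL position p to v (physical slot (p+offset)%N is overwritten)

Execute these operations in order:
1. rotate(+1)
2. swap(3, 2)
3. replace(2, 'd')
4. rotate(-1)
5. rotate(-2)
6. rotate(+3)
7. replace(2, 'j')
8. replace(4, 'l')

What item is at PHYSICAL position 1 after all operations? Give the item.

Answer: B

Derivation:
After op 1 (rotate(+1)): offset=1, physical=[A,B,C,D,E], logical=[B,C,D,E,A]
After op 2 (swap(3, 2)): offset=1, physical=[A,B,C,E,D], logical=[B,C,E,D,A]
After op 3 (replace(2, 'd')): offset=1, physical=[A,B,C,d,D], logical=[B,C,d,D,A]
After op 4 (rotate(-1)): offset=0, physical=[A,B,C,d,D], logical=[A,B,C,d,D]
After op 5 (rotate(-2)): offset=3, physical=[A,B,C,d,D], logical=[d,D,A,B,C]
After op 6 (rotate(+3)): offset=1, physical=[A,B,C,d,D], logical=[B,C,d,D,A]
After op 7 (replace(2, 'j')): offset=1, physical=[A,B,C,j,D], logical=[B,C,j,D,A]
After op 8 (replace(4, 'l')): offset=1, physical=[l,B,C,j,D], logical=[B,C,j,D,l]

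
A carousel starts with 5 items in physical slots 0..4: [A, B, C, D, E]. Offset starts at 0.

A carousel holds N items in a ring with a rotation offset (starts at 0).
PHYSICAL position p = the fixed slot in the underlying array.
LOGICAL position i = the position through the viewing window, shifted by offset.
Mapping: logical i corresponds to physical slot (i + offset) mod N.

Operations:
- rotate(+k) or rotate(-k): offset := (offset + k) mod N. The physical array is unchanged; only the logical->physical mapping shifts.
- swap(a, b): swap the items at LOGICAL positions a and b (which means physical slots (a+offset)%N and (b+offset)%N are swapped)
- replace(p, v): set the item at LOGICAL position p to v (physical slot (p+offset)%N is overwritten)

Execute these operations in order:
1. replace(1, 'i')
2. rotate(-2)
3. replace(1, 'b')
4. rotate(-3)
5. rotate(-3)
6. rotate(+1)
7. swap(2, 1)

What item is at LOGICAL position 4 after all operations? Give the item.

After op 1 (replace(1, 'i')): offset=0, physical=[A,i,C,D,E], logical=[A,i,C,D,E]
After op 2 (rotate(-2)): offset=3, physical=[A,i,C,D,E], logical=[D,E,A,i,C]
After op 3 (replace(1, 'b')): offset=3, physical=[A,i,C,D,b], logical=[D,b,A,i,C]
After op 4 (rotate(-3)): offset=0, physical=[A,i,C,D,b], logical=[A,i,C,D,b]
After op 5 (rotate(-3)): offset=2, physical=[A,i,C,D,b], logical=[C,D,b,A,i]
After op 6 (rotate(+1)): offset=3, physical=[A,i,C,D,b], logical=[D,b,A,i,C]
After op 7 (swap(2, 1)): offset=3, physical=[b,i,C,D,A], logical=[D,A,b,i,C]

Answer: C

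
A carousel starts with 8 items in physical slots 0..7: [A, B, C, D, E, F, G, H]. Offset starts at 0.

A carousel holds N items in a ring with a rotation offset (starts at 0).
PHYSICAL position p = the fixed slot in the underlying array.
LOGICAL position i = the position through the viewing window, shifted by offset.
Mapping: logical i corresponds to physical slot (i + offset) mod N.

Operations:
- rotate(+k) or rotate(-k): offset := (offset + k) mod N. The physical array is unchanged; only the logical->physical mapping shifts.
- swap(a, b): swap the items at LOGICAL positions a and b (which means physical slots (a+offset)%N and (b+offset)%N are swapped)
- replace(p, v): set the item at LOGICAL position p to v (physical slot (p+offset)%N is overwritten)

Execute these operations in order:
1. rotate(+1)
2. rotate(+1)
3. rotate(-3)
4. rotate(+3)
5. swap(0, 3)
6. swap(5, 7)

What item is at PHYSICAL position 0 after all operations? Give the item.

After op 1 (rotate(+1)): offset=1, physical=[A,B,C,D,E,F,G,H], logical=[B,C,D,E,F,G,H,A]
After op 2 (rotate(+1)): offset=2, physical=[A,B,C,D,E,F,G,H], logical=[C,D,E,F,G,H,A,B]
After op 3 (rotate(-3)): offset=7, physical=[A,B,C,D,E,F,G,H], logical=[H,A,B,C,D,E,F,G]
After op 4 (rotate(+3)): offset=2, physical=[A,B,C,D,E,F,G,H], logical=[C,D,E,F,G,H,A,B]
After op 5 (swap(0, 3)): offset=2, physical=[A,B,F,D,E,C,G,H], logical=[F,D,E,C,G,H,A,B]
After op 6 (swap(5, 7)): offset=2, physical=[A,H,F,D,E,C,G,B], logical=[F,D,E,C,G,B,A,H]

Answer: A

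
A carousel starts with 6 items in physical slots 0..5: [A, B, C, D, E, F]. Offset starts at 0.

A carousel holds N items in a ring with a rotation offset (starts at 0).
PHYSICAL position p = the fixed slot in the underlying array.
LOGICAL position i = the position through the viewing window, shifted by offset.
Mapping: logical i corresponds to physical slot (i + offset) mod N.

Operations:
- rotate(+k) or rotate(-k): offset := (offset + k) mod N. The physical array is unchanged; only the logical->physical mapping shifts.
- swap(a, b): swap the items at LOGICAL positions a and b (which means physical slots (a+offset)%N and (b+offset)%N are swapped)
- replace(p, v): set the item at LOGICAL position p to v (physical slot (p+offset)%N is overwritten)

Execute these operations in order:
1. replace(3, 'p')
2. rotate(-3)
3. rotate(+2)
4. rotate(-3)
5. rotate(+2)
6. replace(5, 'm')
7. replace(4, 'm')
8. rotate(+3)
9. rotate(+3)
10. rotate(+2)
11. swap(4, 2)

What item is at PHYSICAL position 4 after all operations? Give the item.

After op 1 (replace(3, 'p')): offset=0, physical=[A,B,C,p,E,F], logical=[A,B,C,p,E,F]
After op 2 (rotate(-3)): offset=3, physical=[A,B,C,p,E,F], logical=[p,E,F,A,B,C]
After op 3 (rotate(+2)): offset=5, physical=[A,B,C,p,E,F], logical=[F,A,B,C,p,E]
After op 4 (rotate(-3)): offset=2, physical=[A,B,C,p,E,F], logical=[C,p,E,F,A,B]
After op 5 (rotate(+2)): offset=4, physical=[A,B,C,p,E,F], logical=[E,F,A,B,C,p]
After op 6 (replace(5, 'm')): offset=4, physical=[A,B,C,m,E,F], logical=[E,F,A,B,C,m]
After op 7 (replace(4, 'm')): offset=4, physical=[A,B,m,m,E,F], logical=[E,F,A,B,m,m]
After op 8 (rotate(+3)): offset=1, physical=[A,B,m,m,E,F], logical=[B,m,m,E,F,A]
After op 9 (rotate(+3)): offset=4, physical=[A,B,m,m,E,F], logical=[E,F,A,B,m,m]
After op 10 (rotate(+2)): offset=0, physical=[A,B,m,m,E,F], logical=[A,B,m,m,E,F]
After op 11 (swap(4, 2)): offset=0, physical=[A,B,E,m,m,F], logical=[A,B,E,m,m,F]

Answer: m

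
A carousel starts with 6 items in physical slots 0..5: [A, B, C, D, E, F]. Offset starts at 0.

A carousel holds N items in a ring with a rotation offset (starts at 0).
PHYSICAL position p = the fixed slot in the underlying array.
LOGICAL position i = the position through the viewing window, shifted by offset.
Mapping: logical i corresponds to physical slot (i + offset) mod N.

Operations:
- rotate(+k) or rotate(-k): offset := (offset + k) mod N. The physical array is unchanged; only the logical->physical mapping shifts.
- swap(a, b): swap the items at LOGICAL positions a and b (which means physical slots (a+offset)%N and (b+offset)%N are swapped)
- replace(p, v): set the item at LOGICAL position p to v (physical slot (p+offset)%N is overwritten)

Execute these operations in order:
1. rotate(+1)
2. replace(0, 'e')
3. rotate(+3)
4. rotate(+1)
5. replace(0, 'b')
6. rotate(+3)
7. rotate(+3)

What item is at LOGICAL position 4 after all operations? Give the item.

After op 1 (rotate(+1)): offset=1, physical=[A,B,C,D,E,F], logical=[B,C,D,E,F,A]
After op 2 (replace(0, 'e')): offset=1, physical=[A,e,C,D,E,F], logical=[e,C,D,E,F,A]
After op 3 (rotate(+3)): offset=4, physical=[A,e,C,D,E,F], logical=[E,F,A,e,C,D]
After op 4 (rotate(+1)): offset=5, physical=[A,e,C,D,E,F], logical=[F,A,e,C,D,E]
After op 5 (replace(0, 'b')): offset=5, physical=[A,e,C,D,E,b], logical=[b,A,e,C,D,E]
After op 6 (rotate(+3)): offset=2, physical=[A,e,C,D,E,b], logical=[C,D,E,b,A,e]
After op 7 (rotate(+3)): offset=5, physical=[A,e,C,D,E,b], logical=[b,A,e,C,D,E]

Answer: D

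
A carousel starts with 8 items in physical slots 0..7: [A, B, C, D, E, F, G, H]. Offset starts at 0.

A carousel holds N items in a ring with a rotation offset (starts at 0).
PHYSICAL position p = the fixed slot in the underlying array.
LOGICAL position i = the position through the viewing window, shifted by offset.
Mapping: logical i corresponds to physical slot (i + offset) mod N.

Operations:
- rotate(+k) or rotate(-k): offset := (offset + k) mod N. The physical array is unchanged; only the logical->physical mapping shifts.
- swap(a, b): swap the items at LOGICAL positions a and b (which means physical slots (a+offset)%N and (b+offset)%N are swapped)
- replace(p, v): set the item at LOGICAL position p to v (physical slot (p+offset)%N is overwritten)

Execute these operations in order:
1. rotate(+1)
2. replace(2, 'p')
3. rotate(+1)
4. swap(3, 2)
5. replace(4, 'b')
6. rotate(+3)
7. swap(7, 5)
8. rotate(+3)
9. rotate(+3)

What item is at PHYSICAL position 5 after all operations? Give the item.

Answer: E

Derivation:
After op 1 (rotate(+1)): offset=1, physical=[A,B,C,D,E,F,G,H], logical=[B,C,D,E,F,G,H,A]
After op 2 (replace(2, 'p')): offset=1, physical=[A,B,C,p,E,F,G,H], logical=[B,C,p,E,F,G,H,A]
After op 3 (rotate(+1)): offset=2, physical=[A,B,C,p,E,F,G,H], logical=[C,p,E,F,G,H,A,B]
After op 4 (swap(3, 2)): offset=2, physical=[A,B,C,p,F,E,G,H], logical=[C,p,F,E,G,H,A,B]
After op 5 (replace(4, 'b')): offset=2, physical=[A,B,C,p,F,E,b,H], logical=[C,p,F,E,b,H,A,B]
After op 6 (rotate(+3)): offset=5, physical=[A,B,C,p,F,E,b,H], logical=[E,b,H,A,B,C,p,F]
After op 7 (swap(7, 5)): offset=5, physical=[A,B,F,p,C,E,b,H], logical=[E,b,H,A,B,F,p,C]
After op 8 (rotate(+3)): offset=0, physical=[A,B,F,p,C,E,b,H], logical=[A,B,F,p,C,E,b,H]
After op 9 (rotate(+3)): offset=3, physical=[A,B,F,p,C,E,b,H], logical=[p,C,E,b,H,A,B,F]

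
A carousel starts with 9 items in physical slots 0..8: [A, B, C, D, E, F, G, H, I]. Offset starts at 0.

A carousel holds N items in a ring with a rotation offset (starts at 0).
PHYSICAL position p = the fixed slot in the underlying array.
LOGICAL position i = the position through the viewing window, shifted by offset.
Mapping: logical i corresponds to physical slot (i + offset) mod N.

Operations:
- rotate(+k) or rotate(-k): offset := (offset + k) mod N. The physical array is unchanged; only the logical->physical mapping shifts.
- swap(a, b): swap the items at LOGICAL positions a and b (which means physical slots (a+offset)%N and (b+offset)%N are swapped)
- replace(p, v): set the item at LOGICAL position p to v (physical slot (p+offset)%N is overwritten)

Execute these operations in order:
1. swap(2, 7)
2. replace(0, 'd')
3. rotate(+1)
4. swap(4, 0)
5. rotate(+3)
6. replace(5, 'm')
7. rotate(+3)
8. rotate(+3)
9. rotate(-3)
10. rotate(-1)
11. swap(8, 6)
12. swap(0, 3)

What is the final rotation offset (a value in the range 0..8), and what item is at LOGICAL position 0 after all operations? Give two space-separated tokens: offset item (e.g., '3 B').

After op 1 (swap(2, 7)): offset=0, physical=[A,B,H,D,E,F,G,C,I], logical=[A,B,H,D,E,F,G,C,I]
After op 2 (replace(0, 'd')): offset=0, physical=[d,B,H,D,E,F,G,C,I], logical=[d,B,H,D,E,F,G,C,I]
After op 3 (rotate(+1)): offset=1, physical=[d,B,H,D,E,F,G,C,I], logical=[B,H,D,E,F,G,C,I,d]
After op 4 (swap(4, 0)): offset=1, physical=[d,F,H,D,E,B,G,C,I], logical=[F,H,D,E,B,G,C,I,d]
After op 5 (rotate(+3)): offset=4, physical=[d,F,H,D,E,B,G,C,I], logical=[E,B,G,C,I,d,F,H,D]
After op 6 (replace(5, 'm')): offset=4, physical=[m,F,H,D,E,B,G,C,I], logical=[E,B,G,C,I,m,F,H,D]
After op 7 (rotate(+3)): offset=7, physical=[m,F,H,D,E,B,G,C,I], logical=[C,I,m,F,H,D,E,B,G]
After op 8 (rotate(+3)): offset=1, physical=[m,F,H,D,E,B,G,C,I], logical=[F,H,D,E,B,G,C,I,m]
After op 9 (rotate(-3)): offset=7, physical=[m,F,H,D,E,B,G,C,I], logical=[C,I,m,F,H,D,E,B,G]
After op 10 (rotate(-1)): offset=6, physical=[m,F,H,D,E,B,G,C,I], logical=[G,C,I,m,F,H,D,E,B]
After op 11 (swap(8, 6)): offset=6, physical=[m,F,H,B,E,D,G,C,I], logical=[G,C,I,m,F,H,B,E,D]
After op 12 (swap(0, 3)): offset=6, physical=[G,F,H,B,E,D,m,C,I], logical=[m,C,I,G,F,H,B,E,D]

Answer: 6 m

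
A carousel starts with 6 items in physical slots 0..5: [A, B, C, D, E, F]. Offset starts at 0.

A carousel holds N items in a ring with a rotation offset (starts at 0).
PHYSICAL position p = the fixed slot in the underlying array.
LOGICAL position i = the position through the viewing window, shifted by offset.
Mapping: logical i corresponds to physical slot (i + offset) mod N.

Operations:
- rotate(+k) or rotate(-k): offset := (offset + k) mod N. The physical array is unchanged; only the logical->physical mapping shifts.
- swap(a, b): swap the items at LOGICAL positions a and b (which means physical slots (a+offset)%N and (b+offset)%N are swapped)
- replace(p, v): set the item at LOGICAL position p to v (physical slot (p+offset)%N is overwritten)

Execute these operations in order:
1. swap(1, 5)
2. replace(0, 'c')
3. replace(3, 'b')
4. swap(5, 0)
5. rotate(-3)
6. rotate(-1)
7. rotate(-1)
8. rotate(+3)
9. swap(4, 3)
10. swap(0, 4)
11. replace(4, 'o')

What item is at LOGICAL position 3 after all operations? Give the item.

After op 1 (swap(1, 5)): offset=0, physical=[A,F,C,D,E,B], logical=[A,F,C,D,E,B]
After op 2 (replace(0, 'c')): offset=0, physical=[c,F,C,D,E,B], logical=[c,F,C,D,E,B]
After op 3 (replace(3, 'b')): offset=0, physical=[c,F,C,b,E,B], logical=[c,F,C,b,E,B]
After op 4 (swap(5, 0)): offset=0, physical=[B,F,C,b,E,c], logical=[B,F,C,b,E,c]
After op 5 (rotate(-3)): offset=3, physical=[B,F,C,b,E,c], logical=[b,E,c,B,F,C]
After op 6 (rotate(-1)): offset=2, physical=[B,F,C,b,E,c], logical=[C,b,E,c,B,F]
After op 7 (rotate(-1)): offset=1, physical=[B,F,C,b,E,c], logical=[F,C,b,E,c,B]
After op 8 (rotate(+3)): offset=4, physical=[B,F,C,b,E,c], logical=[E,c,B,F,C,b]
After op 9 (swap(4, 3)): offset=4, physical=[B,C,F,b,E,c], logical=[E,c,B,C,F,b]
After op 10 (swap(0, 4)): offset=4, physical=[B,C,E,b,F,c], logical=[F,c,B,C,E,b]
After op 11 (replace(4, 'o')): offset=4, physical=[B,C,o,b,F,c], logical=[F,c,B,C,o,b]

Answer: C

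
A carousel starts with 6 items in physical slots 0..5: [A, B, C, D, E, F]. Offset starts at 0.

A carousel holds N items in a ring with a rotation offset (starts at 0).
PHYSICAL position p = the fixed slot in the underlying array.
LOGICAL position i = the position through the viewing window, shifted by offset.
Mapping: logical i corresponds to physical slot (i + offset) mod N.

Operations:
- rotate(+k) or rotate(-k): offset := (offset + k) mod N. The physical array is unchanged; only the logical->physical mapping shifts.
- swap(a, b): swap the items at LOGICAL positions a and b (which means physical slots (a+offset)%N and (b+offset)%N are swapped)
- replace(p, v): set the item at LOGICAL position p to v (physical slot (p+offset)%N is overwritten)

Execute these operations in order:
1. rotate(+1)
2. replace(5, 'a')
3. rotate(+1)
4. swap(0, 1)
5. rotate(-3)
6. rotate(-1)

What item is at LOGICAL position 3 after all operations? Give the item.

After op 1 (rotate(+1)): offset=1, physical=[A,B,C,D,E,F], logical=[B,C,D,E,F,A]
After op 2 (replace(5, 'a')): offset=1, physical=[a,B,C,D,E,F], logical=[B,C,D,E,F,a]
After op 3 (rotate(+1)): offset=2, physical=[a,B,C,D,E,F], logical=[C,D,E,F,a,B]
After op 4 (swap(0, 1)): offset=2, physical=[a,B,D,C,E,F], logical=[D,C,E,F,a,B]
After op 5 (rotate(-3)): offset=5, physical=[a,B,D,C,E,F], logical=[F,a,B,D,C,E]
After op 6 (rotate(-1)): offset=4, physical=[a,B,D,C,E,F], logical=[E,F,a,B,D,C]

Answer: B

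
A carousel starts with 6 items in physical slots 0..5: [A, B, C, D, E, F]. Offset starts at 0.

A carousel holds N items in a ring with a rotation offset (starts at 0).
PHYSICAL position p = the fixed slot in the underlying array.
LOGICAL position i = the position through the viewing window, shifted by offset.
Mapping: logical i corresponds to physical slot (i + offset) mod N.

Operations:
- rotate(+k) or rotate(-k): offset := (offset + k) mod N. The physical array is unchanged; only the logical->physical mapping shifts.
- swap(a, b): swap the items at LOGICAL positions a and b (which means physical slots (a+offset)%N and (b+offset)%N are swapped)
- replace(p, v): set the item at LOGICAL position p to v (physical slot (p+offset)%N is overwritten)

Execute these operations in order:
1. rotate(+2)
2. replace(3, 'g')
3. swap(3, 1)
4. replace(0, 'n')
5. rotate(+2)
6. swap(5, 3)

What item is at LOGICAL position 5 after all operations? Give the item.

Answer: B

Derivation:
After op 1 (rotate(+2)): offset=2, physical=[A,B,C,D,E,F], logical=[C,D,E,F,A,B]
After op 2 (replace(3, 'g')): offset=2, physical=[A,B,C,D,E,g], logical=[C,D,E,g,A,B]
After op 3 (swap(3, 1)): offset=2, physical=[A,B,C,g,E,D], logical=[C,g,E,D,A,B]
After op 4 (replace(0, 'n')): offset=2, physical=[A,B,n,g,E,D], logical=[n,g,E,D,A,B]
After op 5 (rotate(+2)): offset=4, physical=[A,B,n,g,E,D], logical=[E,D,A,B,n,g]
After op 6 (swap(5, 3)): offset=4, physical=[A,g,n,B,E,D], logical=[E,D,A,g,n,B]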